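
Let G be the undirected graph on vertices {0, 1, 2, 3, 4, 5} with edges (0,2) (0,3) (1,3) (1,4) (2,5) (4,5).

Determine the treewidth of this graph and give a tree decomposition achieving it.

Every bag has size at most 3, so the width is 3 − 1 = 2 and tw(G) ≤ 2. The edges 1–3–0–2–5–4–1 form a cycle, so G is not a tree and its treewidth is at least 2. Therefore the treewidth is 2.

Treewidth 2.
One optimal decomposition is:
Bags: B1 = {0, 1, 3}  B2 = {0, 1, 2}  B3 = {1, 2, 5}  B4 = {1, 4, 5}
Tree: B1–B2, B2–B3, B3–B4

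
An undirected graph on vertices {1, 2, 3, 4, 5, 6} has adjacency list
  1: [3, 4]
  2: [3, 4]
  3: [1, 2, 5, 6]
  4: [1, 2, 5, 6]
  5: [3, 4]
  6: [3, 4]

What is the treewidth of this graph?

2

A width-2 tree decomposition is:
Bags: B1 = {1, 3, 4}  B2 = {2, 3, 4}  B3 = {3, 4, 5}  B4 = {3, 4, 6}
Tree: B1–B2, B2–B3, B3–B4
Each bag holds 3 vertices, so the decomposition has width 2, which upper-bounds the treewidth. For the lower bound, G contains the cycle 3–1–4–2–3, so G is not a forest; only forests have treewidth ≤ 1, hence tw(G) ≥ 2. Combining the bounds, tw(G) = 2.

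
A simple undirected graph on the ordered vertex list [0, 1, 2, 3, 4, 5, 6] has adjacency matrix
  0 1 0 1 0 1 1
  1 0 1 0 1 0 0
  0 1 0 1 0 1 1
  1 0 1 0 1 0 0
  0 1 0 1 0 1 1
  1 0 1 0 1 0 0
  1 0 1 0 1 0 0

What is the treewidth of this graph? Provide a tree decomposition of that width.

Every bag has size at most 4, so the width is 4 − 1 = 3 and tw(G) ≤ 3. For the lower bound: the 4 vertex sets {2,5}, {3,4}, {0}, {1} are disjoint, each induces a connected subgraph, and every pair is joined by at least one edge of G. Contracting each set to a single vertex therefore yields K_{4} as a minor, and since treewidth is minor-monotone, tw(G) ≥ tw(K_{4}) = 3. The upper and lower bounds meet at 3, so that is the treewidth.

Treewidth 3.
One such decomposition:
Bags: B1 = {0, 2, 4, 5}  B2 = {0, 2, 3, 4}  B3 = {0, 1, 2, 4}  B4 = {0, 2, 4, 6}
Tree: B1–B2, B2–B3, B3–B4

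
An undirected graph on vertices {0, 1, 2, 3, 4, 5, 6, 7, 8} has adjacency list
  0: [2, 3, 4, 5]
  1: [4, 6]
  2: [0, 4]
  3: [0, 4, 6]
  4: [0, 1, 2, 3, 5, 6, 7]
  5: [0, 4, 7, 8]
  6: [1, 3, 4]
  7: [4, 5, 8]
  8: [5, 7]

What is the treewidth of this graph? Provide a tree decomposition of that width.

Each bag holds 3 vertices, so the decomposition has width 2, which upper-bounds the treewidth. Conversely, {5, 7, 8} is a clique of size 3, and the vertices of any clique must share a bag in every tree decomposition; so some bag has ≥ 3 vertices and tw(G) ≥ 2. Hence tw(G) = 2 exactly.

Treewidth 2.
One such decomposition:
Bags: B1 = {0, 3, 4}  B2 = {3, 4, 6}  B3 = {0, 4, 5}  B4 = {1, 4, 6}  B5 = {4, 5, 7}  B6 = {0, 2, 4}  B7 = {5, 7, 8}
Tree: B1–B2, B1–B3, B2–B4, B3–B5, B1–B6, B5–B7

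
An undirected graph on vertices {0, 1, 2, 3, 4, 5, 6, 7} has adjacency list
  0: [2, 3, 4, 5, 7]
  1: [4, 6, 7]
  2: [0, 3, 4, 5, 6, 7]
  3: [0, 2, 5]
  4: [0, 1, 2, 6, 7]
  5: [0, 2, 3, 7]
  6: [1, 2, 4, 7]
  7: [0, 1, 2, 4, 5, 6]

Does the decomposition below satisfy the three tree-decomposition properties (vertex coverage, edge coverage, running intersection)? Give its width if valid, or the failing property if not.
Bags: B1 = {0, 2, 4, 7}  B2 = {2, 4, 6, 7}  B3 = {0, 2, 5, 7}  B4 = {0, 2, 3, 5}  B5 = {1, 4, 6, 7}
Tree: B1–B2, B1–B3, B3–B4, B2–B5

Yes; width 3.

Every vertex of G appears in some bag (union = {0, 1, 2, 3, 4, 5, 6, 7}); every edge is covered by a bag; and for each vertex v the set of bags containing v is connected in the bag tree. The decomposition is therefore valid. The largest bag has 4 vertices, so the width is 3.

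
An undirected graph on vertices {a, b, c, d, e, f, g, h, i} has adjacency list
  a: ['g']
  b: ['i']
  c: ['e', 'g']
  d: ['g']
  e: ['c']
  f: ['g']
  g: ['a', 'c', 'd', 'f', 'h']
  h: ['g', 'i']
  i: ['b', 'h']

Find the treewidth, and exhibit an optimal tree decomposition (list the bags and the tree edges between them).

The largest bag has 2 vertices, giving width 1; this decomposition certifies tw(G) ≤ 1. Since G has at least one edge (e.g. g–c), it is not an edgeless graph, so tw(G) ≥ 1. Combining the bounds, tw(G) = 1.

Treewidth 1.
Bags: B1 = {c, g}  B2 = {a, g}  B3 = {g, h}  B4 = {c, e}  B5 = {h, i}  B6 = {b, i}  B7 = {d, g}  B8 = {f, g}
Tree: B1–B2, B1–B3, B1–B4, B3–B5, B5–B6, B1–B7, B3–B8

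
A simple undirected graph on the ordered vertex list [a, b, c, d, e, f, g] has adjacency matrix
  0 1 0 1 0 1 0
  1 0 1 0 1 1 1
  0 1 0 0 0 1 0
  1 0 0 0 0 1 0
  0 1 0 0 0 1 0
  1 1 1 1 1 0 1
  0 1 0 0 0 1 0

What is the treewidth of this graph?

A width-2 tree decomposition is:
Bags: B1 = {a, b, f}  B2 = {b, c, f}  B3 = {b, f, g}  B4 = {a, d, f}  B5 = {b, e, f}
Tree: B1–B2, B2–B3, B1–B4, B2–B5
Every bag has size at most 3, so the width is 3 − 1 = 2 and tw(G) ≤ 2. For the lower bound, the 3 vertices {a, d, f} are pairwise adjacent, and any tree decomposition puts a clique entirely inside one bag — forcing width ≥ 2. Therefore the treewidth is 2.

2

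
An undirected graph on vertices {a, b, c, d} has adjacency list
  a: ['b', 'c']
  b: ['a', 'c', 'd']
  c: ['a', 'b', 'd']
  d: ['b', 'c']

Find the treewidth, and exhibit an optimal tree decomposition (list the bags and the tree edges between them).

Treewidth 2.
One optimal decomposition is:
Bags: B1 = {b, c, d}  B2 = {a, b, c}
Tree: B1–B2

Every bag has size at most 3, so the width is 3 − 1 = 2 and tw(G) ≤ 2. On the other hand G contains the 3-clique {b, c, d}. A clique must lie in a single bag of any decomposition, so no decomposition can have width below 2. The upper and lower bounds meet at 2, so that is the treewidth.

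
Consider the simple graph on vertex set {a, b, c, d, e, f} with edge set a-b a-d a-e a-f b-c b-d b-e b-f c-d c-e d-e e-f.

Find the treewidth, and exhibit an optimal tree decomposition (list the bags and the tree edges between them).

Treewidth 3.
Bags: B1 = {a, b, d, e}  B2 = {b, c, d, e}  B3 = {a, b, e, f}
Tree: B1–B2, B1–B3

The largest bag has 4 vertices, giving width 3; this decomposition certifies tw(G) ≤ 3. On the other hand G contains the 4-clique {b, c, d, e}. A clique must lie in a single bag of any decomposition, so no decomposition can have width below 3. Hence tw(G) = 3 exactly.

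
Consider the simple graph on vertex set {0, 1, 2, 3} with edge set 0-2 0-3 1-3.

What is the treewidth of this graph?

A width-1 tree decomposition is:
Bags: B1 = {0, 3}  B2 = {1, 3}  B3 = {0, 2}
Tree: B1–B2, B1–B3
Each bag holds 2 vertices, so the decomposition has width 1, which upper-bounds the treewidth. Any graph with an edge has treewidth ≥ 1, and G has the edge 0–3. Hence tw(G) = 1 exactly.

1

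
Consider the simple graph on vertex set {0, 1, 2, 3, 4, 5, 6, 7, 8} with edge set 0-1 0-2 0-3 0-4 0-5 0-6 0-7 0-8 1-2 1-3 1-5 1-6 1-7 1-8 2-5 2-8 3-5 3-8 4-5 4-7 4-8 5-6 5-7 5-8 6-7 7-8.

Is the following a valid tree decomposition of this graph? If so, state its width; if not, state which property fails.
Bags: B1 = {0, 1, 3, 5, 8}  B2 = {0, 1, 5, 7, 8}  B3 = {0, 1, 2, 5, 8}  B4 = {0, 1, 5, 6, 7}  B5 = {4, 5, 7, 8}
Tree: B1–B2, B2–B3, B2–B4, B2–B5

A tree decomposition must satisfy three properties: every vertex lies in some bag; for every edge, both endpoints lie together in some bag; and for every vertex, the bags containing it form a connected subtree. Here edge (0,4) lies in no bag, so the decomposition is invalid.

No — edge (0,4) lies in no bag.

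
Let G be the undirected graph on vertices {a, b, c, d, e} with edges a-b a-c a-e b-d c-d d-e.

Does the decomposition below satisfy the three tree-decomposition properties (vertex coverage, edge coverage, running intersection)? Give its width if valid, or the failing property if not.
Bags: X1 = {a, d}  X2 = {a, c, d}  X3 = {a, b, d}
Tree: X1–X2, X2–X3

No — vertex e appears in no bag.

A tree decomposition must satisfy three properties: every vertex lies in some bag; for every edge, both endpoints lie together in some bag; and for every vertex, the bags containing it form a connected subtree. Here vertex e appears in no bag, so the decomposition is invalid.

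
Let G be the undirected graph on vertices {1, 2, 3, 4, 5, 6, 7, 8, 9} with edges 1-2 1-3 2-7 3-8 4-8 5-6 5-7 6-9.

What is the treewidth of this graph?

1

A width-1 tree decomposition is:
Bags: B1 = {6, 9}  B2 = {5, 6}  B3 = {5, 7}  B4 = {2, 7}  B5 = {1, 2}  B6 = {1, 3}  B7 = {3, 8}  B8 = {4, 8}
Tree: B1–B2, B2–B3, B3–B4, B4–B5, B5–B6, B6–B7, B7–B8
Every bag has size at most 2, so the width is 2 − 1 = 1 and tw(G) ≤ 1. G has an edge, so its treewidth is at least 1. The upper and lower bounds meet at 1, so that is the treewidth.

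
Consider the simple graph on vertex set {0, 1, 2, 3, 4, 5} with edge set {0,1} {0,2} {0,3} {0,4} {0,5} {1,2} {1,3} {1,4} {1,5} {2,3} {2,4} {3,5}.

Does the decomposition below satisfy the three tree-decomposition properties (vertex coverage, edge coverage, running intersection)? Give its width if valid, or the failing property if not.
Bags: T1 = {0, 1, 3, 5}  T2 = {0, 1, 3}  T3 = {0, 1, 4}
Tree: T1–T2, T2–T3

No — vertex 2 appears in no bag.

A tree decomposition must satisfy three properties: every vertex lies in some bag; for every edge, both endpoints lie together in some bag; and for every vertex, the bags containing it form a connected subtree. Here vertex 2 appears in no bag, so the decomposition is invalid.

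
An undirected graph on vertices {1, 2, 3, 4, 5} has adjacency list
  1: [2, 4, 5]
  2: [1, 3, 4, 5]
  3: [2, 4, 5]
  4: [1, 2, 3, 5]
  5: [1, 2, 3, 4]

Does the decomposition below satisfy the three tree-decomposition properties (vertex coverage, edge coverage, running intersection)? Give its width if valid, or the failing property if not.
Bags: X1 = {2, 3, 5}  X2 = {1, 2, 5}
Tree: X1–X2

A tree decomposition must satisfy three properties: every vertex lies in some bag; for every edge, both endpoints lie together in some bag; and for every vertex, the bags containing it form a connected subtree. Here vertex 4 appears in no bag, so the decomposition is invalid.

No — vertex 4 appears in no bag.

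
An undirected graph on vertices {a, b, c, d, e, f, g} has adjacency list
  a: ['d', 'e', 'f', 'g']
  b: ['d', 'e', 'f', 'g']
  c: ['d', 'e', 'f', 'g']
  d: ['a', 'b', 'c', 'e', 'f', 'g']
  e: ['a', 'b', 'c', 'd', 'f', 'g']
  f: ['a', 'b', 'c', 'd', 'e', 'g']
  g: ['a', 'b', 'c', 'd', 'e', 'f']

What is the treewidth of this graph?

A width-4 tree decomposition is:
Bags: B1 = {b, d, e, f, g}  B2 = {a, d, e, f, g}  B3 = {c, d, e, f, g}
Tree: B1–B2, B1–B3
Every bag has size at most 5, so the width is 5 − 1 = 4 and tw(G) ≤ 4. On the other hand G contains the 5-clique {c, d, e, f, g}. A clique must lie in a single bag of any decomposition, so no decomposition can have width below 4. Therefore the treewidth is 4.

4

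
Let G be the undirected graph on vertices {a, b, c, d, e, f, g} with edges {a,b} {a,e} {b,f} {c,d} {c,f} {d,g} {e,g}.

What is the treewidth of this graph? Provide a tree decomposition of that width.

Treewidth 2.
Bags: B1 = {a, e, g}  B2 = {a, b, g}  B3 = {b, f, g}  B4 = {c, f, g}  B5 = {c, d, g}
Tree: B1–B2, B2–B3, B3–B4, B4–B5

The largest bag has 3 vertices, giving width 2; this decomposition certifies tw(G) ≤ 2. For the lower bound, G contains the cycle g–e–a–b–f–c–d–g, so G is not a forest; only forests have treewidth ≤ 1, hence tw(G) ≥ 2. Hence tw(G) = 2 exactly.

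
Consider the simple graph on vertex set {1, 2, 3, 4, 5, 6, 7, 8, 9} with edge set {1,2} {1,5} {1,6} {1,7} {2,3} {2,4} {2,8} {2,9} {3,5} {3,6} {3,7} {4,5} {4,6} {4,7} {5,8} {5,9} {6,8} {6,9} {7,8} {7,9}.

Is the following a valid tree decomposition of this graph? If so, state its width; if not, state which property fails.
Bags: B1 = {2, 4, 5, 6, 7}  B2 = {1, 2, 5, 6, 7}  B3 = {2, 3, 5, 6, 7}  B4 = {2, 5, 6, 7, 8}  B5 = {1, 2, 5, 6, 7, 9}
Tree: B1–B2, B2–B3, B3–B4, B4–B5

No — bags containing vertex 1 are not connected in the tree.

A tree decomposition must satisfy three properties: every vertex lies in some bag; for every edge, both endpoints lie together in some bag; and for every vertex, the bags containing it form a connected subtree. Here bags containing vertex 1 are not connected in the tree, so the decomposition is invalid.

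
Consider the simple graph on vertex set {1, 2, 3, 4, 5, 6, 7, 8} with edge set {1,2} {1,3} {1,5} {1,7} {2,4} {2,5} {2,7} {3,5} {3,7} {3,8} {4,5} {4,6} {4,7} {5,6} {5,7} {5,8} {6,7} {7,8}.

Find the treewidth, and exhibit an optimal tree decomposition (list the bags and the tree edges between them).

Each bag holds 4 vertices, so the decomposition has width 3, which upper-bounds the treewidth. On the other hand G contains the 4-clique {3, 5, 7, 8}. A clique must lie in a single bag of any decomposition, so no decomposition can have width below 3. Hence tw(G) = 3 exactly.

Treewidth 3.
One such decomposition:
Bags: B1 = {1, 3, 5, 7}  B2 = {3, 5, 7, 8}  B3 = {1, 2, 5, 7}  B4 = {2, 4, 5, 7}  B5 = {4, 5, 6, 7}
Tree: B1–B2, B1–B3, B3–B4, B4–B5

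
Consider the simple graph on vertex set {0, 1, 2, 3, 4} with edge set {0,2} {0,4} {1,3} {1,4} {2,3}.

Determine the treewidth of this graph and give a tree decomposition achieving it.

The largest bag has 3 vertices, giving width 2; this decomposition certifies tw(G) ≤ 2. The edges 3–2–0–4–1–3 form a cycle, so G is not a tree and its treewidth is at least 2. Hence tw(G) = 2 exactly.

Treewidth 2.
One such decomposition:
Bags: B1 = {0, 2, 3}  B2 = {0, 3, 4}  B3 = {1, 3, 4}
Tree: B1–B2, B2–B3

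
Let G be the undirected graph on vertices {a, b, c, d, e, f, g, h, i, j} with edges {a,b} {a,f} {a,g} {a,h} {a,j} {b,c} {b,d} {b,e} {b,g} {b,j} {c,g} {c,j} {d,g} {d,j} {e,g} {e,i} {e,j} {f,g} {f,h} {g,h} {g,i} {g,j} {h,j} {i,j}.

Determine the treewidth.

3

A width-3 tree decomposition is:
Bags: B1 = {a, b, g, j}  B2 = {a, g, h, j}  B3 = {b, d, g, j}  B4 = {a, f, g, h}  B5 = {b, c, g, j}  B6 = {b, e, g, j}  B7 = {e, g, i, j}
Tree: B1–B2, B1–B3, B2–B4, B3–B5, B5–B6, B6–B7
Each bag holds 4 vertices, so the decomposition has width 3, which upper-bounds the treewidth. For the lower bound, the 4 vertices {a, g, h, j} are pairwise adjacent, and any tree decomposition puts a clique entirely inside one bag — forcing width ≥ 3. Hence tw(G) = 3 exactly.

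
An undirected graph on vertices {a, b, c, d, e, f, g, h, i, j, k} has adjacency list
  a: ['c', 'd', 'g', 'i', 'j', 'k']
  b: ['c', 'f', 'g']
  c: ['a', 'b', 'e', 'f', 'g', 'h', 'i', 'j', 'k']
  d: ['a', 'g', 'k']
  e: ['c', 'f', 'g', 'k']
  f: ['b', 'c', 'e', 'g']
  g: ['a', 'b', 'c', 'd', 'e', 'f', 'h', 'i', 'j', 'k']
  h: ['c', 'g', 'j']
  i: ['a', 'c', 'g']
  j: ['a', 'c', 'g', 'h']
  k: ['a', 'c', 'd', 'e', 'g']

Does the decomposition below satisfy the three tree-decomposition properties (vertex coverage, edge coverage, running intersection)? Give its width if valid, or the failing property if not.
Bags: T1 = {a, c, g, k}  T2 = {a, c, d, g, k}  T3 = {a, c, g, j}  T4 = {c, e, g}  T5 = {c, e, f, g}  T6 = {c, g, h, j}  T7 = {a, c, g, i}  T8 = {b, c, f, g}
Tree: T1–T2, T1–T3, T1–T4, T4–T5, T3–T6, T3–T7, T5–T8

No — edge (k,e) lies in no bag.

A tree decomposition must satisfy three properties: every vertex lies in some bag; for every edge, both endpoints lie together in some bag; and for every vertex, the bags containing it form a connected subtree. Here edge (k,e) lies in no bag, so the decomposition is invalid.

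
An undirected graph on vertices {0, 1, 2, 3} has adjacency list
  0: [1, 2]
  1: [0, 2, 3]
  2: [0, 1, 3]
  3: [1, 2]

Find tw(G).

A width-2 tree decomposition is:
Bags: B1 = {0, 1, 2}  B2 = {1, 2, 3}
Tree: B1–B2
Each bag holds 3 vertices, so the decomposition has width 2, which upper-bounds the treewidth. On the other hand G contains the 3-clique {0, 1, 2}. A clique must lie in a single bag of any decomposition, so no decomposition can have width below 2. Combining the bounds, tw(G) = 2.

2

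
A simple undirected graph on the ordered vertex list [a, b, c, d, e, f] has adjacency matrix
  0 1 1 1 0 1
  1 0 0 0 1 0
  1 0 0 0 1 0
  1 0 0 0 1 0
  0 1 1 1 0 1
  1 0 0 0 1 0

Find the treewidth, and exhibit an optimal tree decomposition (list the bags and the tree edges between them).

The largest bag has 3 vertices, giving width 2; this decomposition certifies tw(G) ≤ 2. The edges a–b–e–f–a form a cycle, so G is not a tree and its treewidth is at least 2. Therefore the treewidth is 2.

Treewidth 2.
One such decomposition:
Bags: B1 = {a, b, e}  B2 = {a, e, f}  B3 = {a, c, e}  B4 = {a, d, e}
Tree: B1–B2, B2–B3, B3–B4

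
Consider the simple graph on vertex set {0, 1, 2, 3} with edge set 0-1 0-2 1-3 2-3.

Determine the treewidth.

2

A width-2 tree decomposition is:
Bags: B1 = {0, 1, 3}  B2 = {0, 2, 3}
Tree: B1–B2
Each bag holds 3 vertices, so the decomposition has width 2, which upper-bounds the treewidth. For the lower bound, G contains the cycle 3–1–0–2–3, so G is not a forest; only forests have treewidth ≤ 1, hence tw(G) ≥ 2. Therefore the treewidth is 2.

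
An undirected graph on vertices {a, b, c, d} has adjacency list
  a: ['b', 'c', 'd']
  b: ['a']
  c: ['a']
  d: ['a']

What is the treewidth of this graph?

A width-1 tree decomposition is:
Bags: B1 = {a, b}  B2 = {a, d}  B3 = {a, c}
Tree: B1–B2, B2–B3
Every bag has size at most 2, so the width is 2 − 1 = 1 and tw(G) ≤ 1. G has an edge, so its treewidth is at least 1. Therefore the treewidth is 1.

1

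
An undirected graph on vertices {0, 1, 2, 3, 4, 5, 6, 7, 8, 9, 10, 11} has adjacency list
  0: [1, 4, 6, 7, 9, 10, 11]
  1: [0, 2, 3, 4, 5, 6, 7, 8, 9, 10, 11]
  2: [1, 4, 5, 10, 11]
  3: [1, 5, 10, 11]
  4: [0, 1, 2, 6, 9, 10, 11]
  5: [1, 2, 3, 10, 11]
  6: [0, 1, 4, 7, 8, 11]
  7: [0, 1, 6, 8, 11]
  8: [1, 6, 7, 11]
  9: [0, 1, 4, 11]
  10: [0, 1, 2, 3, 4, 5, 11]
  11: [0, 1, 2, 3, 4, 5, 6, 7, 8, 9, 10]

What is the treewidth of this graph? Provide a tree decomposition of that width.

The largest bag has 5 vertices, giving width 4; this decomposition certifies tw(G) ≤ 4. For the lower bound, the 5 vertices {0, 1, 4, 9, 11} are pairwise adjacent, and any tree decomposition puts a clique entirely inside one bag — forcing width ≥ 4. Combining the bounds, tw(G) = 4.

Treewidth 4.
One such decomposition:
Bags: B1 = {1, 2, 4, 10, 11}  B2 = {0, 1, 4, 10, 11}  B3 = {0, 1, 4, 6, 11}  B4 = {0, 1, 6, 7, 11}  B5 = {1, 6, 7, 8, 11}  B6 = {1, 2, 5, 10, 11}  B7 = {0, 1, 4, 9, 11}  B8 = {1, 3, 5, 10, 11}
Tree: B1–B2, B2–B3, B3–B4, B4–B5, B1–B6, B3–B7, B6–B8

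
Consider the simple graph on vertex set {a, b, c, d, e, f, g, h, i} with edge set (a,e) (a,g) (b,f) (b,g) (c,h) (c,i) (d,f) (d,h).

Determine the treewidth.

A width-1 tree decomposition is:
Bags: B1 = {c, i}  B2 = {c, h}  B3 = {d, h}  B4 = {d, f}  B5 = {b, f}  B6 = {b, g}  B7 = {a, g}  B8 = {a, e}
Tree: B1–B2, B2–B3, B3–B4, B4–B5, B5–B6, B6–B7, B7–B8
The largest bag has 2 vertices, giving width 1; this decomposition certifies tw(G) ≤ 1. Any graph with an edge has treewidth ≥ 1, and G has the edge i–c. Combining the bounds, tw(G) = 1.

1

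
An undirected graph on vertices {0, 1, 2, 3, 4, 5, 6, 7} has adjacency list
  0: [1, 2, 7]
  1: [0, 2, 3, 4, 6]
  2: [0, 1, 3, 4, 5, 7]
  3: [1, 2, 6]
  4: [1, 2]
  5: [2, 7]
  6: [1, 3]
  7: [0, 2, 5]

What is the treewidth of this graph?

2

A width-2 tree decomposition is:
Bags: B1 = {0, 2, 7}  B2 = {0, 1, 2}  B3 = {1, 2, 3}  B4 = {1, 3, 6}  B5 = {2, 5, 7}  B6 = {1, 2, 4}
Tree: B1–B2, B2–B3, B3–B4, B1–B5, B2–B6
The largest bag has 3 vertices, giving width 2; this decomposition certifies tw(G) ≤ 2. For the lower bound, the 3 vertices {0, 1, 2} are pairwise adjacent, and any tree decomposition puts a clique entirely inside one bag — forcing width ≥ 2. The upper and lower bounds meet at 2, so that is the treewidth.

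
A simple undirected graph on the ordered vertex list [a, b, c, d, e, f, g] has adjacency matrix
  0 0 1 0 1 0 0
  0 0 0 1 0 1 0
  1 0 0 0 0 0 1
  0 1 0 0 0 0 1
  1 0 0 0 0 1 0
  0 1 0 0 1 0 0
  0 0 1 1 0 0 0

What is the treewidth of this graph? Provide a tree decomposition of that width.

Treewidth 2.
One such decomposition:
Bags: B1 = {a, c, g}  B2 = {a, e, g}  B3 = {e, f, g}  B4 = {b, f, g}  B5 = {b, d, g}
Tree: B1–B2, B2–B3, B3–B4, B4–B5

Each bag holds 3 vertices, so the decomposition has width 2, which upper-bounds the treewidth. Since g–c–a–e–f–b–d–g is a cycle in G, G is not acyclic. Forests are exactly the graphs of treewidth ≤ 1, so tw(G) ≥ 2. The upper and lower bounds meet at 2, so that is the treewidth.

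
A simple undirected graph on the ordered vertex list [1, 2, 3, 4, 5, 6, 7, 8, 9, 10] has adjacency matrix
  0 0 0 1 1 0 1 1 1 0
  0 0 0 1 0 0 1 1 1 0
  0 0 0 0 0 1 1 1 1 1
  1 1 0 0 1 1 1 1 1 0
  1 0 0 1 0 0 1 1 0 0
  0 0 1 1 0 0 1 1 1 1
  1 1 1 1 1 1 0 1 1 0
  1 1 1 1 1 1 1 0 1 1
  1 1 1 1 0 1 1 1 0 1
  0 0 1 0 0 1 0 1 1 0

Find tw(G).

A width-4 tree decomposition is:
Bags: B1 = {1, 4, 7, 8, 9}  B2 = {4, 6, 7, 8, 9}  B3 = {2, 4, 7, 8, 9}  B4 = {3, 6, 7, 8, 9}  B5 = {1, 4, 5, 7, 8}  B6 = {3, 6, 8, 9, 10}
Tree: B1–B2, B1–B3, B2–B4, B1–B5, B4–B6
Each bag holds 5 vertices, so the decomposition has width 4, which upper-bounds the treewidth. Conversely, {3, 6, 8, 9, 10} is a clique of size 5, and the vertices of any clique must share a bag in every tree decomposition; so some bag has ≥ 5 vertices and tw(G) ≥ 4. Hence tw(G) = 4 exactly.

4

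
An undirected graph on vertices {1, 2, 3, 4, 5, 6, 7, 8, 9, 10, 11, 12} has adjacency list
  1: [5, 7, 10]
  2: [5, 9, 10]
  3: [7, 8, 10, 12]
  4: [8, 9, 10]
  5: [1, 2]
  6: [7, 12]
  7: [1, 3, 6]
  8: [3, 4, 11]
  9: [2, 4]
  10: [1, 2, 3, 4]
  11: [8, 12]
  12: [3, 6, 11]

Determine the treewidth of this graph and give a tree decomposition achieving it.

The largest bag has 4 vertices, giving width 3; this decomposition certifies tw(G) ≤ 3. For the lower bound: the 4 vertex sets {6,11,12}, {8}, {3}, {1,4,7,10} are disjoint, each induces a connected subgraph, and every pair is joined by at least one edge of G. Contracting each set to a single vertex therefore yields K_{4} as a minor, and since treewidth is minor-monotone, tw(G) ≥ tw(K_{4}) = 3. Therefore the treewidth is 3.

Treewidth 3.
Bags: B1 = {6, 8, 11, 12}  B2 = {3, 6, 8, 12}  B3 = {3, 6, 7, 8}  B4 = {3, 4, 7, 8}  B5 = {3, 4, 7, 10}  B6 = {1, 4, 7, 10}  B7 = {1, 4, 9, 10}  B8 = {1, 2, 9, 10}  B9 = {1, 2, 5, 9}
Tree: B1–B2, B2–B3, B3–B4, B4–B5, B5–B6, B6–B7, B7–B8, B8–B9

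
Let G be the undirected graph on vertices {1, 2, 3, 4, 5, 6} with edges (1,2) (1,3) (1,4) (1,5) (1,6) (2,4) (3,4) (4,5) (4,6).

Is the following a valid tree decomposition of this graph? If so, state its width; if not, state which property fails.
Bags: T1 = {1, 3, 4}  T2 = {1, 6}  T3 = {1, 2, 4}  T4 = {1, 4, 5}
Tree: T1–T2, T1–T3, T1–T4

A tree decomposition must satisfy three properties: every vertex lies in some bag; for every edge, both endpoints lie together in some bag; and for every vertex, the bags containing it form a connected subtree. Here edge (4,6) lies in no bag, so the decomposition is invalid.

No — edge (4,6) lies in no bag.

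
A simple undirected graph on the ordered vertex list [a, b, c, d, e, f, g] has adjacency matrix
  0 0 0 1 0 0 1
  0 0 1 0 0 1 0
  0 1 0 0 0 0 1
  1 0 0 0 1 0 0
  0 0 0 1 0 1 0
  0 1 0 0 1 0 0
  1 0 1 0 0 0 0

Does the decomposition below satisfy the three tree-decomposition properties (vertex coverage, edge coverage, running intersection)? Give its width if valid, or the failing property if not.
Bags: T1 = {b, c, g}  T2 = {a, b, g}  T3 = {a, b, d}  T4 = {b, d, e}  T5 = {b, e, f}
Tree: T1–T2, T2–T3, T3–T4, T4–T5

Every vertex of G appears in some bag (union = {a, b, c, d, e, f, g}); every edge is covered by a bag; and for each vertex v the set of bags containing v is connected in the bag tree. The decomposition is therefore valid. The largest bag has 3 vertices, so the width is 2.

Yes; width 2.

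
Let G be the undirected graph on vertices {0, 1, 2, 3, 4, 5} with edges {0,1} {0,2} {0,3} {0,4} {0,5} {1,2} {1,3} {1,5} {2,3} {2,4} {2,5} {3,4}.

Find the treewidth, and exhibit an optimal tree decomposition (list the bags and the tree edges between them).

Treewidth 3.
One such decomposition:
Bags: B1 = {0, 1, 2, 3}  B2 = {0, 2, 3, 4}  B3 = {0, 1, 2, 5}
Tree: B1–B2, B1–B3

The largest bag has 4 vertices, giving width 3; this decomposition certifies tw(G) ≤ 3. For the lower bound, the 4 vertices {0, 1, 2, 3} are pairwise adjacent, and any tree decomposition puts a clique entirely inside one bag — forcing width ≥ 3. The upper and lower bounds meet at 3, so that is the treewidth.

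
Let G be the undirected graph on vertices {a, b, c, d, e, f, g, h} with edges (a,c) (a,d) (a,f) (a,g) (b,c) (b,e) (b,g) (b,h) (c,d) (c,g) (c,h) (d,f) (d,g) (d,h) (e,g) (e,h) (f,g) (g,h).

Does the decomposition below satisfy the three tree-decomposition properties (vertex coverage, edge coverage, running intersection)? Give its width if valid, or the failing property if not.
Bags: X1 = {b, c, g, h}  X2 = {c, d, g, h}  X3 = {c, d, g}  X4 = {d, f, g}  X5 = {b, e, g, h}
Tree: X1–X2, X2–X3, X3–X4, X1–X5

No — vertex a appears in no bag.

A tree decomposition must satisfy three properties: every vertex lies in some bag; for every edge, both endpoints lie together in some bag; and for every vertex, the bags containing it form a connected subtree. Here vertex a appears in no bag, so the decomposition is invalid.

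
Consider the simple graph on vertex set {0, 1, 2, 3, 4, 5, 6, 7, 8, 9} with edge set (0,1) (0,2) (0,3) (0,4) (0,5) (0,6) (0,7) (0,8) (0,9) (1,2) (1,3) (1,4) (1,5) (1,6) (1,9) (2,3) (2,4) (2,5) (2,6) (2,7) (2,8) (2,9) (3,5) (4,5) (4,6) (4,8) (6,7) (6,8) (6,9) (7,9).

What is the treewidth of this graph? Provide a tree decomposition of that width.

Each bag holds 5 vertices, so the decomposition has width 4, which upper-bounds the treewidth. For the lower bound, the 5 vertices {0, 2, 4, 6, 8} are pairwise adjacent, and any tree decomposition puts a clique entirely inside one bag — forcing width ≥ 4. Therefore the treewidth is 4.

Treewidth 4.
One optimal decomposition is:
Bags: B1 = {0, 1, 2, 4, 5}  B2 = {0, 1, 2, 4, 6}  B3 = {0, 1, 2, 6, 9}  B4 = {0, 1, 2, 3, 5}  B5 = {0, 2, 6, 7, 9}  B6 = {0, 2, 4, 6, 8}
Tree: B1–B2, B2–B3, B1–B4, B3–B5, B2–B6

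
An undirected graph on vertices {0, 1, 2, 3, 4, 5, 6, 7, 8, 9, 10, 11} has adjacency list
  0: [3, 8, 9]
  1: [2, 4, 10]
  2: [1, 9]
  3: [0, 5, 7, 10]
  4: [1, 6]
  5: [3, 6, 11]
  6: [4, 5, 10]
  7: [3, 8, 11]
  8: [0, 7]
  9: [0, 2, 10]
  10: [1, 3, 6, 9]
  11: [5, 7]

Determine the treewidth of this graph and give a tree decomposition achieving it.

Treewidth 3.
Bags: B1 = {5, 7, 8, 11}  B2 = {3, 5, 7, 8}  B3 = {0, 3, 5, 8}  B4 = {0, 3, 5, 6}  B5 = {0, 3, 6, 10}  B6 = {0, 6, 9, 10}  B7 = {4, 6, 9, 10}  B8 = {1, 4, 9, 10}  B9 = {1, 2, 4, 9}
Tree: B1–B2, B2–B3, B3–B4, B4–B5, B5–B6, B6–B7, B7–B8, B8–B9

Each bag holds 4 vertices, so the decomposition has width 3, which upper-bounds the treewidth. For the lower bound: the 4 vertex sets {7,8,11}, {5}, {3}, {0,6,9,10} are disjoint, each induces a connected subgraph, and every pair is joined by at least one edge of G. Contracting each set to a single vertex therefore yields K_{4} as a minor, and since treewidth is minor-monotone, tw(G) ≥ tw(K_{4}) = 3. Hence tw(G) = 3 exactly.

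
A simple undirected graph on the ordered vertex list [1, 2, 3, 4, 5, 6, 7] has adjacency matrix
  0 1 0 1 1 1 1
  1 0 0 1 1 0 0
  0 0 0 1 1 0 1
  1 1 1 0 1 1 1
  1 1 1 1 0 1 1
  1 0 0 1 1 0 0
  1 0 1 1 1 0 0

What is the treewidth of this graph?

3

A width-3 tree decomposition is:
Bags: B1 = {1, 2, 4, 5}  B2 = {1, 4, 5, 7}  B3 = {1, 4, 5, 6}  B4 = {3, 4, 5, 7}
Tree: B1–B2, B1–B3, B2–B4
The largest bag has 4 vertices, giving width 3; this decomposition certifies tw(G) ≤ 3. Conversely, {1, 2, 4, 5} is a clique of size 4, and the vertices of any clique must share a bag in every tree decomposition; so some bag has ≥ 4 vertices and tw(G) ≥ 3. Therefore the treewidth is 3.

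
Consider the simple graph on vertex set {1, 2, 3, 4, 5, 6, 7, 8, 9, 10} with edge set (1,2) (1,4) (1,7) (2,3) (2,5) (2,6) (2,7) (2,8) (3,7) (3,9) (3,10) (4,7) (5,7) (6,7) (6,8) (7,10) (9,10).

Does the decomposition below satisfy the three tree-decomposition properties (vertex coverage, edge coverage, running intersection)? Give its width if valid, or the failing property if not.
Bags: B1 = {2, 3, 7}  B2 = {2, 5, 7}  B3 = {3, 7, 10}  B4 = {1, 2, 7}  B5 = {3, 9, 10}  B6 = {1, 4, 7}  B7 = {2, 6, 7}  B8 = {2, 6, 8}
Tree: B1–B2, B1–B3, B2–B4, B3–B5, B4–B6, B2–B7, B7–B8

Every vertex of G appears in some bag (union = {1, 2, 3, 4, 5, 6, 7, 8, 9, 10}); every edge is covered by a bag; and for each vertex v the set of bags containing v is connected in the bag tree. The decomposition is therefore valid. The largest bag has 3 vertices, so the width is 2.

Yes; width 2.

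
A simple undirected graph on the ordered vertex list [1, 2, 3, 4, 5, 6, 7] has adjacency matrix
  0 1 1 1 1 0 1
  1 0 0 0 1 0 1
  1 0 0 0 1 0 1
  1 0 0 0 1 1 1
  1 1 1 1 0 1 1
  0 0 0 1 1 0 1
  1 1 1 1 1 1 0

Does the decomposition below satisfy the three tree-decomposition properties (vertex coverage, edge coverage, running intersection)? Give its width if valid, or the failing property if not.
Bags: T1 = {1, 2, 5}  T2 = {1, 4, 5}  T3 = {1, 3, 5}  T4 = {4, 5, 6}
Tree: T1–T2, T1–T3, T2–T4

No — vertex 7 appears in no bag.

A tree decomposition must satisfy three properties: every vertex lies in some bag; for every edge, both endpoints lie together in some bag; and for every vertex, the bags containing it form a connected subtree. Here vertex 7 appears in no bag, so the decomposition is invalid.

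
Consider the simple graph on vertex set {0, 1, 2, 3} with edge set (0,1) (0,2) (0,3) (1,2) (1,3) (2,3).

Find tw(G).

3

A width-3 tree decomposition is:
Bags: B1 = {0, 1, 2, 3}
Tree: (single bag)
With just one bag of size 4, the width is 4 − 1 = 3, so tw(G) ≤ 3. For the lower bound, the 4 vertices {0, 1, 2, 3} are pairwise adjacent, and any tree decomposition puts a clique entirely inside one bag — forcing width ≥ 3. Combining the bounds, tw(G) = 3.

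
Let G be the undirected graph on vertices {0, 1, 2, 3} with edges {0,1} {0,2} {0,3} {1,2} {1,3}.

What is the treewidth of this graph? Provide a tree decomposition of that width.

Treewidth 2.
Bags: B1 = {0, 1, 2}  B2 = {0, 1, 3}
Tree: B1–B2

Each bag holds 3 vertices, so the decomposition has width 2, which upper-bounds the treewidth. On the other hand G contains the 3-clique {0, 1, 2}. A clique must lie in a single bag of any decomposition, so no decomposition can have width below 2. Therefore the treewidth is 2.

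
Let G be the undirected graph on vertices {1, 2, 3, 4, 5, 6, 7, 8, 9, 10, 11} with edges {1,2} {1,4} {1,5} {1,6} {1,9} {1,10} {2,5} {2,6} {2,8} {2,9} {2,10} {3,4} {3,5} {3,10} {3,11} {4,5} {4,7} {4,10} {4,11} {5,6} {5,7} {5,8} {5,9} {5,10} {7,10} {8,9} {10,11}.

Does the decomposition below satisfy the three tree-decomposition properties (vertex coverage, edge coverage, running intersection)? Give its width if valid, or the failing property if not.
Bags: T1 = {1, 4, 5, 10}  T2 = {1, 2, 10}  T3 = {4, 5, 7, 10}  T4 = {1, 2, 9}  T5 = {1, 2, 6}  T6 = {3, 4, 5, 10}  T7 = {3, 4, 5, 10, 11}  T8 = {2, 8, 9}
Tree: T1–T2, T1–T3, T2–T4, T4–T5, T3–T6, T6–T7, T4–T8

No — edge (5,2) lies in no bag.

A tree decomposition must satisfy three properties: every vertex lies in some bag; for every edge, both endpoints lie together in some bag; and for every vertex, the bags containing it form a connected subtree. Here edge (5,2) lies in no bag, so the decomposition is invalid.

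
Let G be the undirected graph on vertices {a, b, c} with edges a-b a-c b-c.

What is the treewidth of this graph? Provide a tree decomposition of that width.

With just one bag of size 3, the width is 3 − 1 = 2, so tw(G) ≤ 2. On the other hand G contains the 3-clique {a, b, c}. A clique must lie in a single bag of any decomposition, so no decomposition can have width below 2. Combining the bounds, tw(G) = 2.

Treewidth 2.
One such decomposition:
Bags: B1 = {a, b, c}
Tree: (single bag)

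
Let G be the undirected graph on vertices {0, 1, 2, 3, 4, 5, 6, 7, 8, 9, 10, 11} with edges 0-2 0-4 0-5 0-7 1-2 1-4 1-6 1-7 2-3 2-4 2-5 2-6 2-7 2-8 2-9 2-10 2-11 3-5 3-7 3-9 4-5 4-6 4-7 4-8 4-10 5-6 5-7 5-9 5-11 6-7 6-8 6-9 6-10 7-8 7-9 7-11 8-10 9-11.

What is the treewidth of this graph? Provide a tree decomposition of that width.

Treewidth 4.
One such decomposition:
Bags: B1 = {0, 2, 4, 5, 7}  B2 = {2, 4, 5, 6, 7}  B3 = {2, 5, 6, 7, 9}  B4 = {2, 4, 6, 7, 8}  B5 = {2, 5, 7, 9, 11}  B6 = {2, 3, 5, 7, 9}  B7 = {2, 4, 6, 8, 10}  B8 = {1, 2, 4, 6, 7}
Tree: B1–B2, B2–B3, B2–B4, B3–B5, B5–B6, B4–B7, B2–B8

The largest bag has 5 vertices, giving width 4; this decomposition certifies tw(G) ≤ 4. On the other hand G contains the 5-clique {2, 4, 6, 8, 10}. A clique must lie in a single bag of any decomposition, so no decomposition can have width below 4. Therefore the treewidth is 4.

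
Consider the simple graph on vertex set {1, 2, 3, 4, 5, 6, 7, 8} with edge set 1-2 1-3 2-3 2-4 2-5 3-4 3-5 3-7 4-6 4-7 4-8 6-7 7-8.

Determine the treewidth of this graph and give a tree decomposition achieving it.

Each bag holds 3 vertices, so the decomposition has width 2, which upper-bounds the treewidth. Conversely, {4, 7, 8} is a clique of size 3, and the vertices of any clique must share a bag in every tree decomposition; so some bag has ≥ 3 vertices and tw(G) ≥ 2. The upper and lower bounds meet at 2, so that is the treewidth.

Treewidth 2.
Bags: B1 = {4, 7, 8}  B2 = {3, 4, 7}  B3 = {4, 6, 7}  B4 = {2, 3, 4}  B5 = {1, 2, 3}  B6 = {2, 3, 5}
Tree: B1–B2, B1–B3, B2–B4, B4–B5, B5–B6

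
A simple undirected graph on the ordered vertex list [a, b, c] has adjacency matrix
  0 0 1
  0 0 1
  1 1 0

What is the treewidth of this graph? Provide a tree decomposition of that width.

Treewidth 1.
One optimal decomposition is:
Bags: B1 = {b, c}  B2 = {a, c}
Tree: B1–B2

Every bag has size at most 2, so the width is 2 − 1 = 1 and tw(G) ≤ 1. G has an edge, so its treewidth is at least 1. Combining the bounds, tw(G) = 1.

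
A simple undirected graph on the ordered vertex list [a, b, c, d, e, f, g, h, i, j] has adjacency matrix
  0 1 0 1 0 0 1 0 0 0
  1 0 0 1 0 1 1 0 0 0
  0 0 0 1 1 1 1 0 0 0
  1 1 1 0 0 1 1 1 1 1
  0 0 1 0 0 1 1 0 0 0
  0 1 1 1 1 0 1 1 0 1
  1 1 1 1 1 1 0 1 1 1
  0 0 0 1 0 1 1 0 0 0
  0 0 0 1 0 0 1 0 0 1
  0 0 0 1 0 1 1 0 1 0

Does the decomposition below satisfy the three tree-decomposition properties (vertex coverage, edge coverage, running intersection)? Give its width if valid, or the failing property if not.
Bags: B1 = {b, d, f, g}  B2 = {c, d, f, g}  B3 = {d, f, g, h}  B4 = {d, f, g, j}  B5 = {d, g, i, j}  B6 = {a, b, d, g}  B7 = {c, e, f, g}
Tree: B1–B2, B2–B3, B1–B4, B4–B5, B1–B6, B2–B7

Every vertex of G appears in some bag (union = {a, b, c, d, e, f, g, h, i, j}); every edge is covered by a bag; and for each vertex v the set of bags containing v is connected in the bag tree. The decomposition is therefore valid. The largest bag has 4 vertices, so the width is 3.

Yes; width 3.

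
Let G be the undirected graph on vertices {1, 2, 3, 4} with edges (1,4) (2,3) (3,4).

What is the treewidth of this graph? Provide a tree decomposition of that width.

Treewidth 1.
One such decomposition:
Bags: B1 = {1, 4}  B2 = {3, 4}  B3 = {2, 3}
Tree: B1–B2, B2–B3

The largest bag has 2 vertices, giving width 1; this decomposition certifies tw(G) ≤ 1. Since G has at least one edge (e.g. 1–4), it is not an edgeless graph, so tw(G) ≥ 1. The upper and lower bounds meet at 1, so that is the treewidth.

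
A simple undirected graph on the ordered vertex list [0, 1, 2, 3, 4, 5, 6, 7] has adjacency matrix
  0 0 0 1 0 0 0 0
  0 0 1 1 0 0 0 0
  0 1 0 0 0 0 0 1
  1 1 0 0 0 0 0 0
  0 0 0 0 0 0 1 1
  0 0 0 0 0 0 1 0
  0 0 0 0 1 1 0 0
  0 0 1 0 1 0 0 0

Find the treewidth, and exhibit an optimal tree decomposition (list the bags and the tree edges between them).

Each bag holds 2 vertices, so the decomposition has width 1, which upper-bounds the treewidth. Since G has at least one edge (e.g. 5–6), it is not an edgeless graph, so tw(G) ≥ 1. The upper and lower bounds meet at 1, so that is the treewidth.

Treewidth 1.
Bags: B1 = {5, 6}  B2 = {4, 6}  B3 = {4, 7}  B4 = {2, 7}  B5 = {1, 2}  B6 = {1, 3}  B7 = {0, 3}
Tree: B1–B2, B2–B3, B3–B4, B4–B5, B5–B6, B6–B7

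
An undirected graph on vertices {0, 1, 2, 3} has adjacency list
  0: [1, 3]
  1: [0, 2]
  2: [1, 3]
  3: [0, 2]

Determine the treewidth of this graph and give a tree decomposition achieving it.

Treewidth 2.
One such decomposition:
Bags: B1 = {0, 2, 3}  B2 = {0, 1, 2}
Tree: B1–B2

Each bag holds 3 vertices, so the decomposition has width 2, which upper-bounds the treewidth. The edges 0–3–2–1–0 form a cycle, so G is not a tree and its treewidth is at least 2. Therefore the treewidth is 2.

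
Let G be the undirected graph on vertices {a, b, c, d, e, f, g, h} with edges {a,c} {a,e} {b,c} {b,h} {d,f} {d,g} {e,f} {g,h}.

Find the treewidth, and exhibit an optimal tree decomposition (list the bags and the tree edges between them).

Treewidth 2.
One optimal decomposition is:
Bags: B1 = {d, g, h}  B2 = {b, d, h}  B3 = {b, c, d}  B4 = {a, c, d}  B5 = {a, d, e}  B6 = {d, e, f}
Tree: B1–B2, B2–B3, B3–B4, B4–B5, B5–B6

Each bag holds 3 vertices, so the decomposition has width 2, which upper-bounds the treewidth. For the lower bound, G contains the cycle d–g–h–b–c–a–e–f–d, so G is not a forest; only forests have treewidth ≤ 1, hence tw(G) ≥ 2. Hence tw(G) = 2 exactly.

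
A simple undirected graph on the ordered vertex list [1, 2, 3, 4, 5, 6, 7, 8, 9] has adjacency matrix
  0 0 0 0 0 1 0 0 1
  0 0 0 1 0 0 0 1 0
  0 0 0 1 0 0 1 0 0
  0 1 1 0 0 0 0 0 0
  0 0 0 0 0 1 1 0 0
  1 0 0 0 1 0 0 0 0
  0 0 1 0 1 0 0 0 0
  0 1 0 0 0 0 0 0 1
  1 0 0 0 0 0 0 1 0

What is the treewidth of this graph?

A width-2 tree decomposition is:
Bags: B1 = {1, 5, 6}  B2 = {1, 5, 7}  B3 = {1, 3, 7}  B4 = {1, 3, 4}  B5 = {1, 2, 4}  B6 = {1, 2, 8}  B7 = {1, 8, 9}
Tree: B1–B2, B2–B3, B3–B4, B4–B5, B5–B6, B6–B7
Each bag holds 3 vertices, so the decomposition has width 2, which upper-bounds the treewidth. For the lower bound, G contains the cycle 1–6–5–7–3–4–2–8–9–1, so G is not a forest; only forests have treewidth ≤ 1, hence tw(G) ≥ 2. Hence tw(G) = 2 exactly.

2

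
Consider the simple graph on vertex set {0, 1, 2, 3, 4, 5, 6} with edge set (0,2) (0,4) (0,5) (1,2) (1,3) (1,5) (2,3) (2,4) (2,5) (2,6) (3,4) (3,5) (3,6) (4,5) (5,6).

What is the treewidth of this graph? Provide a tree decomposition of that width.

Each bag holds 4 vertices, so the decomposition has width 3, which upper-bounds the treewidth. On the other hand G contains the 4-clique {0, 2, 4, 5}. A clique must lie in a single bag of any decomposition, so no decomposition can have width below 3. Therefore the treewidth is 3.

Treewidth 3.
One such decomposition:
Bags: B1 = {1, 2, 3, 5}  B2 = {2, 3, 4, 5}  B3 = {0, 2, 4, 5}  B4 = {2, 3, 5, 6}
Tree: B1–B2, B2–B3, B1–B4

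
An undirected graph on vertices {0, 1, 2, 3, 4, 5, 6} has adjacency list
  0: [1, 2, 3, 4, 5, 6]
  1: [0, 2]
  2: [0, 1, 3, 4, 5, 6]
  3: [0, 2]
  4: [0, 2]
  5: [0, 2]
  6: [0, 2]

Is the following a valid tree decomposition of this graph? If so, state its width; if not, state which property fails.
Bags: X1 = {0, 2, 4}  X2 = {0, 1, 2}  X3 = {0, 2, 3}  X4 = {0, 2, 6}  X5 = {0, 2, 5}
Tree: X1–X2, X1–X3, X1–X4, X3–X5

Vertex coverage: the bags together contain {0, 1, 2, 3, 4, 5, 6}, the full vertex set. Edge coverage: each edge of G has both endpoints in at least one bag. Running intersection: for every vertex, the bags containing it form a connected subtree. All three properties hold, so this is a valid tree decomposition of width max|bag| − 1 = 2, and hence tw(G) ≤ 2.

Yes; width 2.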